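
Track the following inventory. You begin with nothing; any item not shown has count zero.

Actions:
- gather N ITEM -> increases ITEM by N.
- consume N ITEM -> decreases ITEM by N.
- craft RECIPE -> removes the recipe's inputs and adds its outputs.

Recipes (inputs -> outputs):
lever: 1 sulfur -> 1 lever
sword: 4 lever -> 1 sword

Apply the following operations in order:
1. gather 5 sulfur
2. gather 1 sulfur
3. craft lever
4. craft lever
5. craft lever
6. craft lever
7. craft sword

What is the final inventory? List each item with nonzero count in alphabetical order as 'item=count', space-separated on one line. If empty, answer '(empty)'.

Answer: sulfur=2 sword=1

Derivation:
After 1 (gather 5 sulfur): sulfur=5
After 2 (gather 1 sulfur): sulfur=6
After 3 (craft lever): lever=1 sulfur=5
After 4 (craft lever): lever=2 sulfur=4
After 5 (craft lever): lever=3 sulfur=3
After 6 (craft lever): lever=4 sulfur=2
After 7 (craft sword): sulfur=2 sword=1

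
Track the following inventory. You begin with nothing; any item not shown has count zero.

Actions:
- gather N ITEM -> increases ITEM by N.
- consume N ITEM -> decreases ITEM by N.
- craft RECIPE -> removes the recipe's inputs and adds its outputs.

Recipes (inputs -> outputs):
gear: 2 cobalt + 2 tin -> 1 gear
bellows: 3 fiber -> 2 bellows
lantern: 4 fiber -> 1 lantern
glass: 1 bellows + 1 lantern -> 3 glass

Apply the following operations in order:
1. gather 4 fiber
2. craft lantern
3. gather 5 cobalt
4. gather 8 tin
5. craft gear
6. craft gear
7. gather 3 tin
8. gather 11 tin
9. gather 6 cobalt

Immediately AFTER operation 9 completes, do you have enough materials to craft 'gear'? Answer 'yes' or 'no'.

After 1 (gather 4 fiber): fiber=4
After 2 (craft lantern): lantern=1
After 3 (gather 5 cobalt): cobalt=5 lantern=1
After 4 (gather 8 tin): cobalt=5 lantern=1 tin=8
After 5 (craft gear): cobalt=3 gear=1 lantern=1 tin=6
After 6 (craft gear): cobalt=1 gear=2 lantern=1 tin=4
After 7 (gather 3 tin): cobalt=1 gear=2 lantern=1 tin=7
After 8 (gather 11 tin): cobalt=1 gear=2 lantern=1 tin=18
After 9 (gather 6 cobalt): cobalt=7 gear=2 lantern=1 tin=18

Answer: yes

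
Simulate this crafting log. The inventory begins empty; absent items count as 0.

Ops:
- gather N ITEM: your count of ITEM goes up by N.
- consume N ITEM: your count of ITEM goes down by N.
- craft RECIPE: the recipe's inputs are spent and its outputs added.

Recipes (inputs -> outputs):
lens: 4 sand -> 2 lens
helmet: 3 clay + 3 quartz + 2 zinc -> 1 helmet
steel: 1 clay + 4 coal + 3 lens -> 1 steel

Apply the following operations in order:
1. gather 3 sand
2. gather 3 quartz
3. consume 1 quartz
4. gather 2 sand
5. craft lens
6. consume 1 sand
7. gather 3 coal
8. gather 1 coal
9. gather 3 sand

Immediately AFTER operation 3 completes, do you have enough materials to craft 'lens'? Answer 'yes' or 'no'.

After 1 (gather 3 sand): sand=3
After 2 (gather 3 quartz): quartz=3 sand=3
After 3 (consume 1 quartz): quartz=2 sand=3

Answer: no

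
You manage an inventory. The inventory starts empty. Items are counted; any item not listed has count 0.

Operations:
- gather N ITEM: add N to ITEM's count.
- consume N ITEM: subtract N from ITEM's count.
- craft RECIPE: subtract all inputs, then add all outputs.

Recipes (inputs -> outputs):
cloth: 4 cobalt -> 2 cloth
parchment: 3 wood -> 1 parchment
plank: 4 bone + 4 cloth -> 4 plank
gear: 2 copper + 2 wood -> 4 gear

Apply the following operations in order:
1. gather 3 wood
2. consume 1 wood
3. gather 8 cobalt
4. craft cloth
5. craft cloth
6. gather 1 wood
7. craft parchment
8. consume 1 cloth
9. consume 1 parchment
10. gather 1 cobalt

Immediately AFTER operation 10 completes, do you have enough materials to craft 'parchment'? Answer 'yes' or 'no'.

Answer: no

Derivation:
After 1 (gather 3 wood): wood=3
After 2 (consume 1 wood): wood=2
After 3 (gather 8 cobalt): cobalt=8 wood=2
After 4 (craft cloth): cloth=2 cobalt=4 wood=2
After 5 (craft cloth): cloth=4 wood=2
After 6 (gather 1 wood): cloth=4 wood=3
After 7 (craft parchment): cloth=4 parchment=1
After 8 (consume 1 cloth): cloth=3 parchment=1
After 9 (consume 1 parchment): cloth=3
After 10 (gather 1 cobalt): cloth=3 cobalt=1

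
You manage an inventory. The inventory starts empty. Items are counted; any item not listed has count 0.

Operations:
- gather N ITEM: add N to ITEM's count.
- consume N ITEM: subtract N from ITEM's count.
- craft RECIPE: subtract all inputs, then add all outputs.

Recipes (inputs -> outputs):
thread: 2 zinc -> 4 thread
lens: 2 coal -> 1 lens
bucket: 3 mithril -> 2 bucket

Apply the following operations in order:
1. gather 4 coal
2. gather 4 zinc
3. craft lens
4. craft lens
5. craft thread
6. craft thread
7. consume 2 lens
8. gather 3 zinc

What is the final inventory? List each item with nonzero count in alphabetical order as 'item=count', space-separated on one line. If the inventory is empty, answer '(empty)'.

After 1 (gather 4 coal): coal=4
After 2 (gather 4 zinc): coal=4 zinc=4
After 3 (craft lens): coal=2 lens=1 zinc=4
After 4 (craft lens): lens=2 zinc=4
After 5 (craft thread): lens=2 thread=4 zinc=2
After 6 (craft thread): lens=2 thread=8
After 7 (consume 2 lens): thread=8
After 8 (gather 3 zinc): thread=8 zinc=3

Answer: thread=8 zinc=3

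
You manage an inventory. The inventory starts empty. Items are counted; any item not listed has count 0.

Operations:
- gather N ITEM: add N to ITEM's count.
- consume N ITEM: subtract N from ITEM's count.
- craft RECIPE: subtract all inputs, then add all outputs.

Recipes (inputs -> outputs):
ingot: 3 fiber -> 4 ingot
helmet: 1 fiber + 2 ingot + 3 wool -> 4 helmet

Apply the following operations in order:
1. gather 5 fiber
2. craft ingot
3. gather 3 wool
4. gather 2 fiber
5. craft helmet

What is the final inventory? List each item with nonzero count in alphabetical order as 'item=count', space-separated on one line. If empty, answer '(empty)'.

After 1 (gather 5 fiber): fiber=5
After 2 (craft ingot): fiber=2 ingot=4
After 3 (gather 3 wool): fiber=2 ingot=4 wool=3
After 4 (gather 2 fiber): fiber=4 ingot=4 wool=3
After 5 (craft helmet): fiber=3 helmet=4 ingot=2

Answer: fiber=3 helmet=4 ingot=2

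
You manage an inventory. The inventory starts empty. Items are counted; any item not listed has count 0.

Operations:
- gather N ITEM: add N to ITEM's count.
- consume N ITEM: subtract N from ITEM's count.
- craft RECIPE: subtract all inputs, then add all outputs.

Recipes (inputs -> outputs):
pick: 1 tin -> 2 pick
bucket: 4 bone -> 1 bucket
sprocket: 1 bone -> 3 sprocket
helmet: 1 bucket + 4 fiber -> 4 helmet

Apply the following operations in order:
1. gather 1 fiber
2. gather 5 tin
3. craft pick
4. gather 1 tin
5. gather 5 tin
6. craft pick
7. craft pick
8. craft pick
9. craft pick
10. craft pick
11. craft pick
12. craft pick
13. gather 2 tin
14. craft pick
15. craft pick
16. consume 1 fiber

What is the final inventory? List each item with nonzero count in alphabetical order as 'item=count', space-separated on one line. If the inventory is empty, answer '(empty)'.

Answer: pick=20 tin=3

Derivation:
After 1 (gather 1 fiber): fiber=1
After 2 (gather 5 tin): fiber=1 tin=5
After 3 (craft pick): fiber=1 pick=2 tin=4
After 4 (gather 1 tin): fiber=1 pick=2 tin=5
After 5 (gather 5 tin): fiber=1 pick=2 tin=10
After 6 (craft pick): fiber=1 pick=4 tin=9
After 7 (craft pick): fiber=1 pick=6 tin=8
After 8 (craft pick): fiber=1 pick=8 tin=7
After 9 (craft pick): fiber=1 pick=10 tin=6
After 10 (craft pick): fiber=1 pick=12 tin=5
After 11 (craft pick): fiber=1 pick=14 tin=4
After 12 (craft pick): fiber=1 pick=16 tin=3
After 13 (gather 2 tin): fiber=1 pick=16 tin=5
After 14 (craft pick): fiber=1 pick=18 tin=4
After 15 (craft pick): fiber=1 pick=20 tin=3
After 16 (consume 1 fiber): pick=20 tin=3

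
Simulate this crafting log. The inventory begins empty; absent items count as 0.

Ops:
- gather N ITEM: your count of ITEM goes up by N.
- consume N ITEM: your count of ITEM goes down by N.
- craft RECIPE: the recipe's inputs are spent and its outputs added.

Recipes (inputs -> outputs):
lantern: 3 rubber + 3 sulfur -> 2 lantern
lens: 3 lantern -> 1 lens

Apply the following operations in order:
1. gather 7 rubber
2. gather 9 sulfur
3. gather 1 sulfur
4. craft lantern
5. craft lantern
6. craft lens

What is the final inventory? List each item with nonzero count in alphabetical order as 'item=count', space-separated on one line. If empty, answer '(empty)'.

After 1 (gather 7 rubber): rubber=7
After 2 (gather 9 sulfur): rubber=7 sulfur=9
After 3 (gather 1 sulfur): rubber=7 sulfur=10
After 4 (craft lantern): lantern=2 rubber=4 sulfur=7
After 5 (craft lantern): lantern=4 rubber=1 sulfur=4
After 6 (craft lens): lantern=1 lens=1 rubber=1 sulfur=4

Answer: lantern=1 lens=1 rubber=1 sulfur=4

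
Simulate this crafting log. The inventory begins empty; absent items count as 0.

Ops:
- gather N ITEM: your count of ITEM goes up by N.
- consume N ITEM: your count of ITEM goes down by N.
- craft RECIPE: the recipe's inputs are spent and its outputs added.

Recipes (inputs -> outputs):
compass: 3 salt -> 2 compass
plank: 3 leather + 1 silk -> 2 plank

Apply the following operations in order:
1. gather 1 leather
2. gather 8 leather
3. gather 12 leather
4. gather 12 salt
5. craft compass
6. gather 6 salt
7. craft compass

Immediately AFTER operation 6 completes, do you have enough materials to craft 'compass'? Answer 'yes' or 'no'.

Answer: yes

Derivation:
After 1 (gather 1 leather): leather=1
After 2 (gather 8 leather): leather=9
After 3 (gather 12 leather): leather=21
After 4 (gather 12 salt): leather=21 salt=12
After 5 (craft compass): compass=2 leather=21 salt=9
After 6 (gather 6 salt): compass=2 leather=21 salt=15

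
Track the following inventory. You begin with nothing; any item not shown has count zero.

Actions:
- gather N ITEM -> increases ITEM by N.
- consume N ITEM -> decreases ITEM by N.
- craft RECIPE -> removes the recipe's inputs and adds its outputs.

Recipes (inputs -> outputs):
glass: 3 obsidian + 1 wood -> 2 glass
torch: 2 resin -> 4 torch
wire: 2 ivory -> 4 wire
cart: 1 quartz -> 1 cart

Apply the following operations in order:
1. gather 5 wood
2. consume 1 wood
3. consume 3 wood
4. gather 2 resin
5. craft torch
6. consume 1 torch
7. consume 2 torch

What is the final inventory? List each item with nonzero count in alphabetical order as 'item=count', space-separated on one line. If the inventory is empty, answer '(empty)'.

Answer: torch=1 wood=1

Derivation:
After 1 (gather 5 wood): wood=5
After 2 (consume 1 wood): wood=4
After 3 (consume 3 wood): wood=1
After 4 (gather 2 resin): resin=2 wood=1
After 5 (craft torch): torch=4 wood=1
After 6 (consume 1 torch): torch=3 wood=1
After 7 (consume 2 torch): torch=1 wood=1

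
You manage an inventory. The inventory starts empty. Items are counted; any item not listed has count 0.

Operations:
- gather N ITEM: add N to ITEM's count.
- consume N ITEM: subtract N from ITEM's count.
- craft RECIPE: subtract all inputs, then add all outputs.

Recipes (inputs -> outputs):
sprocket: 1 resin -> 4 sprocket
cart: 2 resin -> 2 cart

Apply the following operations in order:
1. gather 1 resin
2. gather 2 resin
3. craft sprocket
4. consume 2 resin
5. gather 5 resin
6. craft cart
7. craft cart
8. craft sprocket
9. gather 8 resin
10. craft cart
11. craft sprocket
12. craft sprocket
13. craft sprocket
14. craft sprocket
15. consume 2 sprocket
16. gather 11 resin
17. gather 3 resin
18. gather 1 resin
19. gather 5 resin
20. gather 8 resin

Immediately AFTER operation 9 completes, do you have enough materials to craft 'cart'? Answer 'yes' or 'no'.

Answer: yes

Derivation:
After 1 (gather 1 resin): resin=1
After 2 (gather 2 resin): resin=3
After 3 (craft sprocket): resin=2 sprocket=4
After 4 (consume 2 resin): sprocket=4
After 5 (gather 5 resin): resin=5 sprocket=4
After 6 (craft cart): cart=2 resin=3 sprocket=4
After 7 (craft cart): cart=4 resin=1 sprocket=4
After 8 (craft sprocket): cart=4 sprocket=8
After 9 (gather 8 resin): cart=4 resin=8 sprocket=8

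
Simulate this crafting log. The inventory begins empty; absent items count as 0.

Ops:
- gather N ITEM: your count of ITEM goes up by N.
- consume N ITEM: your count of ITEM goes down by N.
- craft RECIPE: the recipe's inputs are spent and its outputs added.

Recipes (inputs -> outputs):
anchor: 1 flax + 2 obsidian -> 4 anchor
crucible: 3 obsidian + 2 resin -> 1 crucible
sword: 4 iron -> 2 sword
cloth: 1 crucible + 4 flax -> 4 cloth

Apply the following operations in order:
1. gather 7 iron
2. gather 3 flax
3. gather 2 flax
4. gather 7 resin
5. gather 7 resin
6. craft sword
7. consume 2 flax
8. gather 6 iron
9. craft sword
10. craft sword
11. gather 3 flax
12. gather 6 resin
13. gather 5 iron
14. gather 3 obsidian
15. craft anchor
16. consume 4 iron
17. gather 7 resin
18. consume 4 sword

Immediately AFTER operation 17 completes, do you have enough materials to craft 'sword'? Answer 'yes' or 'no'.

Answer: no

Derivation:
After 1 (gather 7 iron): iron=7
After 2 (gather 3 flax): flax=3 iron=7
After 3 (gather 2 flax): flax=5 iron=7
After 4 (gather 7 resin): flax=5 iron=7 resin=7
After 5 (gather 7 resin): flax=5 iron=7 resin=14
After 6 (craft sword): flax=5 iron=3 resin=14 sword=2
After 7 (consume 2 flax): flax=3 iron=3 resin=14 sword=2
After 8 (gather 6 iron): flax=3 iron=9 resin=14 sword=2
After 9 (craft sword): flax=3 iron=5 resin=14 sword=4
After 10 (craft sword): flax=3 iron=1 resin=14 sword=6
After 11 (gather 3 flax): flax=6 iron=1 resin=14 sword=6
After 12 (gather 6 resin): flax=6 iron=1 resin=20 sword=6
After 13 (gather 5 iron): flax=6 iron=6 resin=20 sword=6
After 14 (gather 3 obsidian): flax=6 iron=6 obsidian=3 resin=20 sword=6
After 15 (craft anchor): anchor=4 flax=5 iron=6 obsidian=1 resin=20 sword=6
After 16 (consume 4 iron): anchor=4 flax=5 iron=2 obsidian=1 resin=20 sword=6
After 17 (gather 7 resin): anchor=4 flax=5 iron=2 obsidian=1 resin=27 sword=6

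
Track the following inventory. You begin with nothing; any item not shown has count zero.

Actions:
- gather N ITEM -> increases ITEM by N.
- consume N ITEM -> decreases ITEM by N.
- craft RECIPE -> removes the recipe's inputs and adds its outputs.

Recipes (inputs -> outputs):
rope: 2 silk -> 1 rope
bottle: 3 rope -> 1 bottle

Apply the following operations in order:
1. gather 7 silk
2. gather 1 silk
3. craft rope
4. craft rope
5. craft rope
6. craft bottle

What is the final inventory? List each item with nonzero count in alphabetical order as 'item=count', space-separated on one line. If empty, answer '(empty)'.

Answer: bottle=1 silk=2

Derivation:
After 1 (gather 7 silk): silk=7
After 2 (gather 1 silk): silk=8
After 3 (craft rope): rope=1 silk=6
After 4 (craft rope): rope=2 silk=4
After 5 (craft rope): rope=3 silk=2
After 6 (craft bottle): bottle=1 silk=2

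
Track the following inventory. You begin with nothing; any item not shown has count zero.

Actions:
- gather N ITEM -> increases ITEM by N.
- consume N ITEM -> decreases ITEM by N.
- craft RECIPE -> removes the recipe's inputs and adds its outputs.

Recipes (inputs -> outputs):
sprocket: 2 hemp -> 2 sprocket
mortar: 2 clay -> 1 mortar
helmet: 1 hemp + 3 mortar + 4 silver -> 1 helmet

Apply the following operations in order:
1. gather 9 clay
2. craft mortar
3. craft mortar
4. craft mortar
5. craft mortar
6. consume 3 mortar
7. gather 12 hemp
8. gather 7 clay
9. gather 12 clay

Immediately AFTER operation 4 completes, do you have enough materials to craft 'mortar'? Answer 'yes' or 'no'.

After 1 (gather 9 clay): clay=9
After 2 (craft mortar): clay=7 mortar=1
After 3 (craft mortar): clay=5 mortar=2
After 4 (craft mortar): clay=3 mortar=3

Answer: yes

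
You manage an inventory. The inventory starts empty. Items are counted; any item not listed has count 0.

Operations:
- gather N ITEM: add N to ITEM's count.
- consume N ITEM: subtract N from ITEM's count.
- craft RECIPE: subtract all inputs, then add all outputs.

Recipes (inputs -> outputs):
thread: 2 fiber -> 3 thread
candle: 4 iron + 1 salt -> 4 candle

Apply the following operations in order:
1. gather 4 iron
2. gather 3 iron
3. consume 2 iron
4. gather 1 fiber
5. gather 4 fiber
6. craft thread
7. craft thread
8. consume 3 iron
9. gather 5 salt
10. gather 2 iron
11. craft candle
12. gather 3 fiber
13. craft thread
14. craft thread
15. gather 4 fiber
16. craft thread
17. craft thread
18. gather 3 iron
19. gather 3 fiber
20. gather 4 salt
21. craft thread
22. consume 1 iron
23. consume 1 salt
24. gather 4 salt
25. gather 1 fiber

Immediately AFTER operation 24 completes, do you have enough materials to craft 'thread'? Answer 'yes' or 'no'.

After 1 (gather 4 iron): iron=4
After 2 (gather 3 iron): iron=7
After 3 (consume 2 iron): iron=5
After 4 (gather 1 fiber): fiber=1 iron=5
After 5 (gather 4 fiber): fiber=5 iron=5
After 6 (craft thread): fiber=3 iron=5 thread=3
After 7 (craft thread): fiber=1 iron=5 thread=6
After 8 (consume 3 iron): fiber=1 iron=2 thread=6
After 9 (gather 5 salt): fiber=1 iron=2 salt=5 thread=6
After 10 (gather 2 iron): fiber=1 iron=4 salt=5 thread=6
After 11 (craft candle): candle=4 fiber=1 salt=4 thread=6
After 12 (gather 3 fiber): candle=4 fiber=4 salt=4 thread=6
After 13 (craft thread): candle=4 fiber=2 salt=4 thread=9
After 14 (craft thread): candle=4 salt=4 thread=12
After 15 (gather 4 fiber): candle=4 fiber=4 salt=4 thread=12
After 16 (craft thread): candle=4 fiber=2 salt=4 thread=15
After 17 (craft thread): candle=4 salt=4 thread=18
After 18 (gather 3 iron): candle=4 iron=3 salt=4 thread=18
After 19 (gather 3 fiber): candle=4 fiber=3 iron=3 salt=4 thread=18
After 20 (gather 4 salt): candle=4 fiber=3 iron=3 salt=8 thread=18
After 21 (craft thread): candle=4 fiber=1 iron=3 salt=8 thread=21
After 22 (consume 1 iron): candle=4 fiber=1 iron=2 salt=8 thread=21
After 23 (consume 1 salt): candle=4 fiber=1 iron=2 salt=7 thread=21
After 24 (gather 4 salt): candle=4 fiber=1 iron=2 salt=11 thread=21

Answer: no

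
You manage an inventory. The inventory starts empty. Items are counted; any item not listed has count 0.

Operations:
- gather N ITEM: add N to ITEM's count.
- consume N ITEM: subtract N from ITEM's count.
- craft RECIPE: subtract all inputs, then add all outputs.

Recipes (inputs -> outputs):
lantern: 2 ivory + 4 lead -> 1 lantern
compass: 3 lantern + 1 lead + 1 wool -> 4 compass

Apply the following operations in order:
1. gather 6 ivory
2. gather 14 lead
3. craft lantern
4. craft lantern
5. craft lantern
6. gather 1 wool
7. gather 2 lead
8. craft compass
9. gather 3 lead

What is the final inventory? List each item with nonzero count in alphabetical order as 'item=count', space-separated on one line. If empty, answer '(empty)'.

After 1 (gather 6 ivory): ivory=6
After 2 (gather 14 lead): ivory=6 lead=14
After 3 (craft lantern): ivory=4 lantern=1 lead=10
After 4 (craft lantern): ivory=2 lantern=2 lead=6
After 5 (craft lantern): lantern=3 lead=2
After 6 (gather 1 wool): lantern=3 lead=2 wool=1
After 7 (gather 2 lead): lantern=3 lead=4 wool=1
After 8 (craft compass): compass=4 lead=3
After 9 (gather 3 lead): compass=4 lead=6

Answer: compass=4 lead=6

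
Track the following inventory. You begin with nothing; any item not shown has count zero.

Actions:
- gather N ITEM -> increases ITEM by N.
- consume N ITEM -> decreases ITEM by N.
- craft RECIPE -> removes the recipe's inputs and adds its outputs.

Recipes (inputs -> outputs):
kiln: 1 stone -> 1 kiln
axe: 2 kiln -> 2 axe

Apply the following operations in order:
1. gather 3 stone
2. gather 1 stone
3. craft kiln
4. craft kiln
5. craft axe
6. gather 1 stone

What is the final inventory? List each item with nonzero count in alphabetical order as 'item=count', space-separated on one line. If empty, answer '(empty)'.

After 1 (gather 3 stone): stone=3
After 2 (gather 1 stone): stone=4
After 3 (craft kiln): kiln=1 stone=3
After 4 (craft kiln): kiln=2 stone=2
After 5 (craft axe): axe=2 stone=2
After 6 (gather 1 stone): axe=2 stone=3

Answer: axe=2 stone=3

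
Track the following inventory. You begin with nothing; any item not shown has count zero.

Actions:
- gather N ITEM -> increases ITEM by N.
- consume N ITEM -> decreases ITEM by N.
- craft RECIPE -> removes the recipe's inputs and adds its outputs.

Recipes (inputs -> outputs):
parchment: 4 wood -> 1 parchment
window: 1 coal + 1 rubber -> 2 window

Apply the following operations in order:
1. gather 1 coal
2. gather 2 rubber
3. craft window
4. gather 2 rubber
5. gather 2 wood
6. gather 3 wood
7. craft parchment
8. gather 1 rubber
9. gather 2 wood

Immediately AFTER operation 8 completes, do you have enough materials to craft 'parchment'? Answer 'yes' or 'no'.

Answer: no

Derivation:
After 1 (gather 1 coal): coal=1
After 2 (gather 2 rubber): coal=1 rubber=2
After 3 (craft window): rubber=1 window=2
After 4 (gather 2 rubber): rubber=3 window=2
After 5 (gather 2 wood): rubber=3 window=2 wood=2
After 6 (gather 3 wood): rubber=3 window=2 wood=5
After 7 (craft parchment): parchment=1 rubber=3 window=2 wood=1
After 8 (gather 1 rubber): parchment=1 rubber=4 window=2 wood=1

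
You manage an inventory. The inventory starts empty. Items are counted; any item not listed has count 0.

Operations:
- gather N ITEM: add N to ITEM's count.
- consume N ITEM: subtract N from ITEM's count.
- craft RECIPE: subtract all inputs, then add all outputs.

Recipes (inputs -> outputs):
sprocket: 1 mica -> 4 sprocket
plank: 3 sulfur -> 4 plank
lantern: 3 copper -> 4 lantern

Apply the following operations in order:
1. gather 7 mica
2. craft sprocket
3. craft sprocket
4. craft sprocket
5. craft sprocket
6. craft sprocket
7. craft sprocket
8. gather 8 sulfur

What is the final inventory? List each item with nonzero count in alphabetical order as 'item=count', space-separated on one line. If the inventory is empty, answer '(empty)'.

After 1 (gather 7 mica): mica=7
After 2 (craft sprocket): mica=6 sprocket=4
After 3 (craft sprocket): mica=5 sprocket=8
After 4 (craft sprocket): mica=4 sprocket=12
After 5 (craft sprocket): mica=3 sprocket=16
After 6 (craft sprocket): mica=2 sprocket=20
After 7 (craft sprocket): mica=1 sprocket=24
After 8 (gather 8 sulfur): mica=1 sprocket=24 sulfur=8

Answer: mica=1 sprocket=24 sulfur=8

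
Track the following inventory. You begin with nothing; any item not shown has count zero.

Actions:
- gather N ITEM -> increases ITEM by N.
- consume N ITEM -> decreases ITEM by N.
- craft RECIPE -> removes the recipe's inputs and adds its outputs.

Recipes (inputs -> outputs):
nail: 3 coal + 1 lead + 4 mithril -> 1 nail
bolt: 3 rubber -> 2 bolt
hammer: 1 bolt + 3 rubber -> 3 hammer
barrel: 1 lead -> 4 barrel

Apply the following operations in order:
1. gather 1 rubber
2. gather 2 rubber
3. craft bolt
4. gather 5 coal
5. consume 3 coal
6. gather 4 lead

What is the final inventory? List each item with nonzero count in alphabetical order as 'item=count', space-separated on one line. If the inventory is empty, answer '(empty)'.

After 1 (gather 1 rubber): rubber=1
After 2 (gather 2 rubber): rubber=3
After 3 (craft bolt): bolt=2
After 4 (gather 5 coal): bolt=2 coal=5
After 5 (consume 3 coal): bolt=2 coal=2
After 6 (gather 4 lead): bolt=2 coal=2 lead=4

Answer: bolt=2 coal=2 lead=4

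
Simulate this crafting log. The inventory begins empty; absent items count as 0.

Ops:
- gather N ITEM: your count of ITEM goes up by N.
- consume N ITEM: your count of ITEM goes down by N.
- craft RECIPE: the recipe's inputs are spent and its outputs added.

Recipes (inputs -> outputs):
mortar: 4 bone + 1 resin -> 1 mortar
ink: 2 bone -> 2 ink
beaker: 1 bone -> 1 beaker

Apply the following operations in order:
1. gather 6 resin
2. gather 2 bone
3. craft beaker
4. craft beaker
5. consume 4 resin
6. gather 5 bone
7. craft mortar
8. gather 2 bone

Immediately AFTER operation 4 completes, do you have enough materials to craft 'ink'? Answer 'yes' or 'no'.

Answer: no

Derivation:
After 1 (gather 6 resin): resin=6
After 2 (gather 2 bone): bone=2 resin=6
After 3 (craft beaker): beaker=1 bone=1 resin=6
After 4 (craft beaker): beaker=2 resin=6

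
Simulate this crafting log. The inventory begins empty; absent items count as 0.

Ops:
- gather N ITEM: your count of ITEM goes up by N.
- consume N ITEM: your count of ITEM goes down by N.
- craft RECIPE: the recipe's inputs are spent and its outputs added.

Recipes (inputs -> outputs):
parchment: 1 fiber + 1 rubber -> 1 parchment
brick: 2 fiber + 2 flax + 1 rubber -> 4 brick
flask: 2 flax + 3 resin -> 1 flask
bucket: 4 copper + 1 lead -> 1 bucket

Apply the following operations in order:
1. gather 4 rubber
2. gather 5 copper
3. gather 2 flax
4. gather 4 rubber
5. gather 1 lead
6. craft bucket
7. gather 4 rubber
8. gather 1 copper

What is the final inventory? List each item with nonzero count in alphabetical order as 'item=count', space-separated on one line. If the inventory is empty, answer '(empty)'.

Answer: bucket=1 copper=2 flax=2 rubber=12

Derivation:
After 1 (gather 4 rubber): rubber=4
After 2 (gather 5 copper): copper=5 rubber=4
After 3 (gather 2 flax): copper=5 flax=2 rubber=4
After 4 (gather 4 rubber): copper=5 flax=2 rubber=8
After 5 (gather 1 lead): copper=5 flax=2 lead=1 rubber=8
After 6 (craft bucket): bucket=1 copper=1 flax=2 rubber=8
After 7 (gather 4 rubber): bucket=1 copper=1 flax=2 rubber=12
After 8 (gather 1 copper): bucket=1 copper=2 flax=2 rubber=12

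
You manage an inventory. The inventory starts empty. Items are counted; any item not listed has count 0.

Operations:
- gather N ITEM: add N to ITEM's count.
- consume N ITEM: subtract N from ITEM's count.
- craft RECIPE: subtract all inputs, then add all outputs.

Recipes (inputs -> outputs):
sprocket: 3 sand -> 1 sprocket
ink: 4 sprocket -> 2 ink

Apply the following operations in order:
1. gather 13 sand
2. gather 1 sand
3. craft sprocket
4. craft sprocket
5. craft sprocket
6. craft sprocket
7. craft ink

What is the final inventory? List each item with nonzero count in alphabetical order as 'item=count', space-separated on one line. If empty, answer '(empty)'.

After 1 (gather 13 sand): sand=13
After 2 (gather 1 sand): sand=14
After 3 (craft sprocket): sand=11 sprocket=1
After 4 (craft sprocket): sand=8 sprocket=2
After 5 (craft sprocket): sand=5 sprocket=3
After 6 (craft sprocket): sand=2 sprocket=4
After 7 (craft ink): ink=2 sand=2

Answer: ink=2 sand=2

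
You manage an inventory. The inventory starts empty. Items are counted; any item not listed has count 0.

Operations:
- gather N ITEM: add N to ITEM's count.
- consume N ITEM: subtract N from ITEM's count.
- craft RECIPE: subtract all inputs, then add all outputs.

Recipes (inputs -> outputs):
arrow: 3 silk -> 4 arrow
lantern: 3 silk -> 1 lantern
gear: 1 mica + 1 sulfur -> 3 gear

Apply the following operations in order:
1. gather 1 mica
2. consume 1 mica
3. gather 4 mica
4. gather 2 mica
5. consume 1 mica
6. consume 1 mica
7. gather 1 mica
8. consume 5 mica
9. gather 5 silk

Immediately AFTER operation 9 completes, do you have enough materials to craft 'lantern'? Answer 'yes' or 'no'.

After 1 (gather 1 mica): mica=1
After 2 (consume 1 mica): (empty)
After 3 (gather 4 mica): mica=4
After 4 (gather 2 mica): mica=6
After 5 (consume 1 mica): mica=5
After 6 (consume 1 mica): mica=4
After 7 (gather 1 mica): mica=5
After 8 (consume 5 mica): (empty)
After 9 (gather 5 silk): silk=5

Answer: yes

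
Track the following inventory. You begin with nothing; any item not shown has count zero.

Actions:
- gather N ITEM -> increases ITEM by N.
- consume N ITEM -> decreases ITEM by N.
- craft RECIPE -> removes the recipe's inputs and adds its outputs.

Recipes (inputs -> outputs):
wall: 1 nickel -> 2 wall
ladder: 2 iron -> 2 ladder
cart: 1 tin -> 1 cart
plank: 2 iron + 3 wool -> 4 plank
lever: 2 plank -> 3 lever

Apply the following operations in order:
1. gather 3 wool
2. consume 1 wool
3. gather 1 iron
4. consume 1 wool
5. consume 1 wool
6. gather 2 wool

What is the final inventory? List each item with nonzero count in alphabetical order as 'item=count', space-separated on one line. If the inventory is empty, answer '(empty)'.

Answer: iron=1 wool=2

Derivation:
After 1 (gather 3 wool): wool=3
After 2 (consume 1 wool): wool=2
After 3 (gather 1 iron): iron=1 wool=2
After 4 (consume 1 wool): iron=1 wool=1
After 5 (consume 1 wool): iron=1
After 6 (gather 2 wool): iron=1 wool=2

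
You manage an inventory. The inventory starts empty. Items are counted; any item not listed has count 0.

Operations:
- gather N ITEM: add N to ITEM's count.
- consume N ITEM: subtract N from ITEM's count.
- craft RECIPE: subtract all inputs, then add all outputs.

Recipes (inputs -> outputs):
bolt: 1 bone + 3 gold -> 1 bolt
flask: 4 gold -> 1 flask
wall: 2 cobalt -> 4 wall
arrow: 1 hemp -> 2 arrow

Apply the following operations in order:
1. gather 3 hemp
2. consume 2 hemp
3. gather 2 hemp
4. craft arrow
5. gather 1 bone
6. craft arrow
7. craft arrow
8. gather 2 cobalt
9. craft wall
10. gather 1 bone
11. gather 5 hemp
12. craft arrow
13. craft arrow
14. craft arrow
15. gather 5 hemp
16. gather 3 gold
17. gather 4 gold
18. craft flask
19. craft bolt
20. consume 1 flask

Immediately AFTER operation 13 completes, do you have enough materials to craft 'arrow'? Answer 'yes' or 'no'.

Answer: yes

Derivation:
After 1 (gather 3 hemp): hemp=3
After 2 (consume 2 hemp): hemp=1
After 3 (gather 2 hemp): hemp=3
After 4 (craft arrow): arrow=2 hemp=2
After 5 (gather 1 bone): arrow=2 bone=1 hemp=2
After 6 (craft arrow): arrow=4 bone=1 hemp=1
After 7 (craft arrow): arrow=6 bone=1
After 8 (gather 2 cobalt): arrow=6 bone=1 cobalt=2
After 9 (craft wall): arrow=6 bone=1 wall=4
After 10 (gather 1 bone): arrow=6 bone=2 wall=4
After 11 (gather 5 hemp): arrow=6 bone=2 hemp=5 wall=4
After 12 (craft arrow): arrow=8 bone=2 hemp=4 wall=4
After 13 (craft arrow): arrow=10 bone=2 hemp=3 wall=4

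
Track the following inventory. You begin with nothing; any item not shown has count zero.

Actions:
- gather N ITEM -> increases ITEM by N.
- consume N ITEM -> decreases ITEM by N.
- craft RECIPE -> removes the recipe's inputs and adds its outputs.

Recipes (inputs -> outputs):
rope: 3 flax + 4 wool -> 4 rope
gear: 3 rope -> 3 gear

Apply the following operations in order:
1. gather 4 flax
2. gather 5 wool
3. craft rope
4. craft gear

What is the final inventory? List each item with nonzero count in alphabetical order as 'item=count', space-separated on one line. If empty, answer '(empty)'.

Answer: flax=1 gear=3 rope=1 wool=1

Derivation:
After 1 (gather 4 flax): flax=4
After 2 (gather 5 wool): flax=4 wool=5
After 3 (craft rope): flax=1 rope=4 wool=1
After 4 (craft gear): flax=1 gear=3 rope=1 wool=1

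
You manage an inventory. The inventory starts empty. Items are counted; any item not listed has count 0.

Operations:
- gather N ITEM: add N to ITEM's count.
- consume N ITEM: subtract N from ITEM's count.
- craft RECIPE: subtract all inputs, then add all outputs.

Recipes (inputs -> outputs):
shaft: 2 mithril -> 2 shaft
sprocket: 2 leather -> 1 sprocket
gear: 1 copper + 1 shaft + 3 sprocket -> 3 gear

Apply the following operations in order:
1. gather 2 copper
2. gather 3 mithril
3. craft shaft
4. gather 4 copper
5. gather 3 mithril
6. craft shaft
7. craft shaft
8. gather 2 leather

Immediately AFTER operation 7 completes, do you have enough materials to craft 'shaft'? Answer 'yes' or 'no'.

After 1 (gather 2 copper): copper=2
After 2 (gather 3 mithril): copper=2 mithril=3
After 3 (craft shaft): copper=2 mithril=1 shaft=2
After 4 (gather 4 copper): copper=6 mithril=1 shaft=2
After 5 (gather 3 mithril): copper=6 mithril=4 shaft=2
After 6 (craft shaft): copper=6 mithril=2 shaft=4
After 7 (craft shaft): copper=6 shaft=6

Answer: no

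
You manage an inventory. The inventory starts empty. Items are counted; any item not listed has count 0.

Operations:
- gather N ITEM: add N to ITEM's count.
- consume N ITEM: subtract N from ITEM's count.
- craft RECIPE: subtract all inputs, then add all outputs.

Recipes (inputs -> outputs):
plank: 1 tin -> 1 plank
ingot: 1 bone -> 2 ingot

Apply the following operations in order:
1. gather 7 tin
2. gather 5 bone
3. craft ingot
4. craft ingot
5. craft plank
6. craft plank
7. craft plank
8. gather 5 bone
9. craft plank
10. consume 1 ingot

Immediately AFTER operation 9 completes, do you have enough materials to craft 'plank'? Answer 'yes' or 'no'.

Answer: yes

Derivation:
After 1 (gather 7 tin): tin=7
After 2 (gather 5 bone): bone=5 tin=7
After 3 (craft ingot): bone=4 ingot=2 tin=7
After 4 (craft ingot): bone=3 ingot=4 tin=7
After 5 (craft plank): bone=3 ingot=4 plank=1 tin=6
After 6 (craft plank): bone=3 ingot=4 plank=2 tin=5
After 7 (craft plank): bone=3 ingot=4 plank=3 tin=4
After 8 (gather 5 bone): bone=8 ingot=4 plank=3 tin=4
After 9 (craft plank): bone=8 ingot=4 plank=4 tin=3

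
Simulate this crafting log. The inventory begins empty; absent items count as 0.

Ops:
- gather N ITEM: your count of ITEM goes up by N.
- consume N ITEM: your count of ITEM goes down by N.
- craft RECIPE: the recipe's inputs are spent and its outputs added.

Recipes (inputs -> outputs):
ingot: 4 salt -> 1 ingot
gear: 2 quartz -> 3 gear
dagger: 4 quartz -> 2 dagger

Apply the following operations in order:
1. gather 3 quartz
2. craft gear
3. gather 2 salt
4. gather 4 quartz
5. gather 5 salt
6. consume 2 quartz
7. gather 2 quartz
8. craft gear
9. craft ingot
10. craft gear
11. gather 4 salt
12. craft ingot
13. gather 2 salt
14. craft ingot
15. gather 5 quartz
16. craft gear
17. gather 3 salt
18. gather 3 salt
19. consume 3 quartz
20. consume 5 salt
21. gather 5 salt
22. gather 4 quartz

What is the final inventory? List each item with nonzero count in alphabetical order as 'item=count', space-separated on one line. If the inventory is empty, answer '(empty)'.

Answer: gear=12 ingot=3 quartz=5 salt=7

Derivation:
After 1 (gather 3 quartz): quartz=3
After 2 (craft gear): gear=3 quartz=1
After 3 (gather 2 salt): gear=3 quartz=1 salt=2
After 4 (gather 4 quartz): gear=3 quartz=5 salt=2
After 5 (gather 5 salt): gear=3 quartz=5 salt=7
After 6 (consume 2 quartz): gear=3 quartz=3 salt=7
After 7 (gather 2 quartz): gear=3 quartz=5 salt=7
After 8 (craft gear): gear=6 quartz=3 salt=7
After 9 (craft ingot): gear=6 ingot=1 quartz=3 salt=3
After 10 (craft gear): gear=9 ingot=1 quartz=1 salt=3
After 11 (gather 4 salt): gear=9 ingot=1 quartz=1 salt=7
After 12 (craft ingot): gear=9 ingot=2 quartz=1 salt=3
After 13 (gather 2 salt): gear=9 ingot=2 quartz=1 salt=5
After 14 (craft ingot): gear=9 ingot=3 quartz=1 salt=1
After 15 (gather 5 quartz): gear=9 ingot=3 quartz=6 salt=1
After 16 (craft gear): gear=12 ingot=3 quartz=4 salt=1
After 17 (gather 3 salt): gear=12 ingot=3 quartz=4 salt=4
After 18 (gather 3 salt): gear=12 ingot=3 quartz=4 salt=7
After 19 (consume 3 quartz): gear=12 ingot=3 quartz=1 salt=7
After 20 (consume 5 salt): gear=12 ingot=3 quartz=1 salt=2
After 21 (gather 5 salt): gear=12 ingot=3 quartz=1 salt=7
After 22 (gather 4 quartz): gear=12 ingot=3 quartz=5 salt=7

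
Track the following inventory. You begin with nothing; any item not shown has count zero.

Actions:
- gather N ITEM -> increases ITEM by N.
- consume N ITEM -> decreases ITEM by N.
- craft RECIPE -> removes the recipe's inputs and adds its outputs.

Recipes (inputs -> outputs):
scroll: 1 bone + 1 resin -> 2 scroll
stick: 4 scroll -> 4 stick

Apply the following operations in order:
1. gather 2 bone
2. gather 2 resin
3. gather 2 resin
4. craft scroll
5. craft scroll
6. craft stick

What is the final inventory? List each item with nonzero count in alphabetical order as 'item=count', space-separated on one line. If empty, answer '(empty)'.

After 1 (gather 2 bone): bone=2
After 2 (gather 2 resin): bone=2 resin=2
After 3 (gather 2 resin): bone=2 resin=4
After 4 (craft scroll): bone=1 resin=3 scroll=2
After 5 (craft scroll): resin=2 scroll=4
After 6 (craft stick): resin=2 stick=4

Answer: resin=2 stick=4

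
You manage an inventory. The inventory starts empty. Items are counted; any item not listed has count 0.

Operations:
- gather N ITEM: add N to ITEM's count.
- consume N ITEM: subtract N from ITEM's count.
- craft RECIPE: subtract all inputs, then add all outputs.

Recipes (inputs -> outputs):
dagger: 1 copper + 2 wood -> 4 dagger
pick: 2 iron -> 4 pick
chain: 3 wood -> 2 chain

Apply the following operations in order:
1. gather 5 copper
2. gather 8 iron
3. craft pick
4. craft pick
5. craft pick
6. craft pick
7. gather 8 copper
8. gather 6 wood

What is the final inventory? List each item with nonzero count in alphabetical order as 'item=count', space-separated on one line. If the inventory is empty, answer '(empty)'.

After 1 (gather 5 copper): copper=5
After 2 (gather 8 iron): copper=5 iron=8
After 3 (craft pick): copper=5 iron=6 pick=4
After 4 (craft pick): copper=5 iron=4 pick=8
After 5 (craft pick): copper=5 iron=2 pick=12
After 6 (craft pick): copper=5 pick=16
After 7 (gather 8 copper): copper=13 pick=16
After 8 (gather 6 wood): copper=13 pick=16 wood=6

Answer: copper=13 pick=16 wood=6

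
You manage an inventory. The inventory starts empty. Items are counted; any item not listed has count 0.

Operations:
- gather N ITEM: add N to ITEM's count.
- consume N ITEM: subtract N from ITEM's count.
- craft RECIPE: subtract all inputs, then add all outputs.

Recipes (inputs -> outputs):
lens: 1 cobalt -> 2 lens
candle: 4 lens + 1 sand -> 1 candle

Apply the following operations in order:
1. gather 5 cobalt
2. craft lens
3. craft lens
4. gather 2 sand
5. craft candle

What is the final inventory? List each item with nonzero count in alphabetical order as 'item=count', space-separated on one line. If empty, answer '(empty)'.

Answer: candle=1 cobalt=3 sand=1

Derivation:
After 1 (gather 5 cobalt): cobalt=5
After 2 (craft lens): cobalt=4 lens=2
After 3 (craft lens): cobalt=3 lens=4
After 4 (gather 2 sand): cobalt=3 lens=4 sand=2
After 5 (craft candle): candle=1 cobalt=3 sand=1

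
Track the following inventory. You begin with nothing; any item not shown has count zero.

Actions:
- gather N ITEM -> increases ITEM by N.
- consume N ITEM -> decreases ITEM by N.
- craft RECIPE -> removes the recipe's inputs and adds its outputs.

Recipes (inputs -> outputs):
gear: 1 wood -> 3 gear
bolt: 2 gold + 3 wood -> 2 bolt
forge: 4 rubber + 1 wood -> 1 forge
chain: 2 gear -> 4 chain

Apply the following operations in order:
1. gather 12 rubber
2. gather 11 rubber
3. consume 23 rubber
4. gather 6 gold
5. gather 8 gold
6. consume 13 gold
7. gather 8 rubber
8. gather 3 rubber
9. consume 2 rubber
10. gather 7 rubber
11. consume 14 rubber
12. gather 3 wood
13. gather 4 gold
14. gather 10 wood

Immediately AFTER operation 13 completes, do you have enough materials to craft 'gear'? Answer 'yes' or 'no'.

Answer: yes

Derivation:
After 1 (gather 12 rubber): rubber=12
After 2 (gather 11 rubber): rubber=23
After 3 (consume 23 rubber): (empty)
After 4 (gather 6 gold): gold=6
After 5 (gather 8 gold): gold=14
After 6 (consume 13 gold): gold=1
After 7 (gather 8 rubber): gold=1 rubber=8
After 8 (gather 3 rubber): gold=1 rubber=11
After 9 (consume 2 rubber): gold=1 rubber=9
After 10 (gather 7 rubber): gold=1 rubber=16
After 11 (consume 14 rubber): gold=1 rubber=2
After 12 (gather 3 wood): gold=1 rubber=2 wood=3
After 13 (gather 4 gold): gold=5 rubber=2 wood=3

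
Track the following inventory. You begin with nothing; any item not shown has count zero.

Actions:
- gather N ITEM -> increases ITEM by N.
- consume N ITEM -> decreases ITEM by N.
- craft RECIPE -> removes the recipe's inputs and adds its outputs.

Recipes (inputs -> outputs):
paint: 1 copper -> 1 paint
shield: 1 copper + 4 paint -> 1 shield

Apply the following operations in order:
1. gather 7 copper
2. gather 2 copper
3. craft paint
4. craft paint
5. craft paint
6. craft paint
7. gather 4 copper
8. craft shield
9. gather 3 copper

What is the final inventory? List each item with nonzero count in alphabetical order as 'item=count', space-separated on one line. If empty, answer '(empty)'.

After 1 (gather 7 copper): copper=7
After 2 (gather 2 copper): copper=9
After 3 (craft paint): copper=8 paint=1
After 4 (craft paint): copper=7 paint=2
After 5 (craft paint): copper=6 paint=3
After 6 (craft paint): copper=5 paint=4
After 7 (gather 4 copper): copper=9 paint=4
After 8 (craft shield): copper=8 shield=1
After 9 (gather 3 copper): copper=11 shield=1

Answer: copper=11 shield=1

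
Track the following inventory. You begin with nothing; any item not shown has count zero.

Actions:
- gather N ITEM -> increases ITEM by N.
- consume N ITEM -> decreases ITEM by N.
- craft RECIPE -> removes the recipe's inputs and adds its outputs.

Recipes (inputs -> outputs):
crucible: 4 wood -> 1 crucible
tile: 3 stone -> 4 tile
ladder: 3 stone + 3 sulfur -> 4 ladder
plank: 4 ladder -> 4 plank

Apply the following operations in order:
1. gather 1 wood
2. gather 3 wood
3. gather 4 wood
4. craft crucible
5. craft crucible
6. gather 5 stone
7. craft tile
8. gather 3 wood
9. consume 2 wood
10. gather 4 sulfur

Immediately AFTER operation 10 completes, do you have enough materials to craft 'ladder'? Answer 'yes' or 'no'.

After 1 (gather 1 wood): wood=1
After 2 (gather 3 wood): wood=4
After 3 (gather 4 wood): wood=8
After 4 (craft crucible): crucible=1 wood=4
After 5 (craft crucible): crucible=2
After 6 (gather 5 stone): crucible=2 stone=5
After 7 (craft tile): crucible=2 stone=2 tile=4
After 8 (gather 3 wood): crucible=2 stone=2 tile=4 wood=3
After 9 (consume 2 wood): crucible=2 stone=2 tile=4 wood=1
After 10 (gather 4 sulfur): crucible=2 stone=2 sulfur=4 tile=4 wood=1

Answer: no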